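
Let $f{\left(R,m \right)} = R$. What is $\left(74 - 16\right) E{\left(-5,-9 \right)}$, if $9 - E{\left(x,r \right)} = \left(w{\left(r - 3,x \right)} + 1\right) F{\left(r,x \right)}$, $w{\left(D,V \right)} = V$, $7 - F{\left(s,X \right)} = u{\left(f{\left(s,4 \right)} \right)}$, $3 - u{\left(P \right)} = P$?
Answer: $-638$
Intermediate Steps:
$u{\left(P \right)} = 3 - P$
$F{\left(s,X \right)} = 4 + s$ ($F{\left(s,X \right)} = 7 - \left(3 - s\right) = 7 + \left(-3 + s\right) = 4 + s$)
$E{\left(x,r \right)} = 9 - \left(1 + x\right) \left(4 + r\right)$ ($E{\left(x,r \right)} = 9 - \left(x + 1\right) \left(4 + r\right) = 9 - \left(1 + x\right) \left(4 + r\right)$)
$\left(74 - 16\right) E{\left(-5,-9 \right)} = \left(74 - 16\right) \left(5 - -9 - - 5 \left(4 - 9\right)\right) = 58 \left(5 + 9 - \left(-5\right) \left(-5\right)\right) = 58 \left(5 + 9 - 25\right) = 58 \left(-11\right) = -638$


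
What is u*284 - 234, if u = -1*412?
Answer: -117242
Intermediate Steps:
u = -412
u*284 - 234 = -412*284 - 234 = -117008 - 234 = -117242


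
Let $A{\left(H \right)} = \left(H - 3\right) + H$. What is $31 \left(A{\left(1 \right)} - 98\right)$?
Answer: $-3069$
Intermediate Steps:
$A{\left(H \right)} = -3 + 2 H$ ($A{\left(H \right)} = \left(-3 + H\right) + H = -3 + 2 H$)
$31 \left(A{\left(1 \right)} - 98\right) = 31 \left(\left(-3 + 2 \cdot 1\right) - 98\right) = 31 \left(\left(-3 + 2\right) - 98\right) = 31 \left(-1 - 98\right) = 31 \left(-99\right) = -3069$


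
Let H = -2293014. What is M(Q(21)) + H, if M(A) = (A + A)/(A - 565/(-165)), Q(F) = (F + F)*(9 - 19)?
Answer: -31522035738/13747 ≈ -2.2930e+6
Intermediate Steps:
Q(F) = -20*F (Q(F) = (2*F)*(-10) = -20*F)
M(A) = 2*A/(113/33 + A) (M(A) = (2*A)/(A - 565*(-1/165)) = (2*A)/(A + 113/33) = (2*A)/(113/33 + A) = 2*A/(113/33 + A))
M(Q(21)) + H = 66*(-20*21)/(113 + 33*(-20*21)) - 2293014 = 66*(-420)/(113 + 33*(-420)) - 2293014 = 66*(-420)/(113 - 13860) - 2293014 = 66*(-420)/(-13747) - 2293014 = 66*(-420)*(-1/13747) - 2293014 = 27720/13747 - 2293014 = -31522035738/13747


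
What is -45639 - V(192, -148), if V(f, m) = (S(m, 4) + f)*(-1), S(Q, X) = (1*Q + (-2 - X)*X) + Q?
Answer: -45767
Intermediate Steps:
S(Q, X) = 2*Q + X*(-2 - X) (S(Q, X) = (Q + X*(-2 - X)) + Q = 2*Q + X*(-2 - X))
V(f, m) = 24 - f - 2*m (V(f, m) = ((-1*4² - 2*4 + 2*m) + f)*(-1) = ((-1*16 - 8 + 2*m) + f)*(-1) = ((-16 - 8 + 2*m) + f)*(-1) = ((-24 + 2*m) + f)*(-1) = (-24 + f + 2*m)*(-1) = 24 - f - 2*m)
-45639 - V(192, -148) = -45639 - (24 - 1*192 - 2*(-148)) = -45639 - (24 - 192 + 296) = -45639 - 1*128 = -45639 - 128 = -45767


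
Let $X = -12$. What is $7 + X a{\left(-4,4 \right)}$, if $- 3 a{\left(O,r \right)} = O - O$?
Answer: $7$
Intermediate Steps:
$a{\left(O,r \right)} = 0$ ($a{\left(O,r \right)} = - \frac{O - O}{3} = \left(- \frac{1}{3}\right) 0 = 0$)
$7 + X a{\left(-4,4 \right)} = 7 - 0 = 7 + 0 = 7$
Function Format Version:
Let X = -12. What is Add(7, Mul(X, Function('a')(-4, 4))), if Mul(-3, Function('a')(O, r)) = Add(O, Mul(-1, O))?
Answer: 7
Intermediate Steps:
Function('a')(O, r) = 0 (Function('a')(O, r) = Mul(Rational(-1, 3), Add(O, Mul(-1, O))) = Mul(Rational(-1, 3), 0) = 0)
Add(7, Mul(X, Function('a')(-4, 4))) = Add(7, Mul(-12, 0)) = Add(7, 0) = 7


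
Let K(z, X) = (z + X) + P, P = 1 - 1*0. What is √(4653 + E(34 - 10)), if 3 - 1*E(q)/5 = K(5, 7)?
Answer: √4603 ≈ 67.845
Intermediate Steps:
P = 1 (P = 1 + 0 = 1)
K(z, X) = 1 + X + z (K(z, X) = (z + X) + 1 = (X + z) + 1 = 1 + X + z)
E(q) = -50 (E(q) = 15 - 5*(1 + 7 + 5) = 15 - 5*13 = 15 - 65 = -50)
√(4653 + E(34 - 10)) = √(4653 - 50) = √4603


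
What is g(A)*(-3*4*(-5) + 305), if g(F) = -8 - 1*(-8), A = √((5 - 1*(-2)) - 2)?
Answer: 0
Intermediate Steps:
A = √5 (A = √((5 + 2) - 2) = √(7 - 2) = √5 ≈ 2.2361)
g(F) = 0 (g(F) = -8 + 8 = 0)
g(A)*(-3*4*(-5) + 305) = 0*(-3*4*(-5) + 305) = 0*(-12*(-5) + 305) = 0*(60 + 305) = 0*365 = 0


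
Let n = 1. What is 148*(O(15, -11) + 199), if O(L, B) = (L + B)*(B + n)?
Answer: 23532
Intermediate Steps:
O(L, B) = (1 + B)*(B + L) (O(L, B) = (L + B)*(B + 1) = (B + L)*(1 + B) = (1 + B)*(B + L))
148*(O(15, -11) + 199) = 148*((-11 + 15 + (-11)**2 - 11*15) + 199) = 148*((-11 + 15 + 121 - 165) + 199) = 148*(-40 + 199) = 148*159 = 23532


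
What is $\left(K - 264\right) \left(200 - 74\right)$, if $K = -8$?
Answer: $-34272$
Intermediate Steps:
$\left(K - 264\right) \left(200 - 74\right) = \left(-8 - 264\right) \left(200 - 74\right) = \left(-272\right) 126 = -34272$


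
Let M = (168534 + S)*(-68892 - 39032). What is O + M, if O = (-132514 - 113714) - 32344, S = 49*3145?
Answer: -34820770008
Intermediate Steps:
S = 154105
M = -34820491436 (M = (168534 + 154105)*(-68892 - 39032) = 322639*(-107924) = -34820491436)
O = -278572 (O = -246228 - 32344 = -278572)
O + M = -278572 - 34820491436 = -34820770008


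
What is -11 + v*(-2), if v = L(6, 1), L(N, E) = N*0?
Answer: -11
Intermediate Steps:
L(N, E) = 0
v = 0
-11 + v*(-2) = -11 + 0*(-2) = -11 + 0 = -11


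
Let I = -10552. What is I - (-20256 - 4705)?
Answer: 14409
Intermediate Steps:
I - (-20256 - 4705) = -10552 - (-20256 - 4705) = -10552 - 1*(-24961) = -10552 + 24961 = 14409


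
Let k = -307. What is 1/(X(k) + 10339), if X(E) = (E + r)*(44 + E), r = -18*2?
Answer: 1/100548 ≈ 9.9455e-6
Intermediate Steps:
r = -36
X(E) = (-36 + E)*(44 + E) (X(E) = (E - 36)*(44 + E) = (-36 + E)*(44 + E))
1/(X(k) + 10339) = 1/((-1584 + (-307)**2 + 8*(-307)) + 10339) = 1/((-1584 + 94249 - 2456) + 10339) = 1/(90209 + 10339) = 1/100548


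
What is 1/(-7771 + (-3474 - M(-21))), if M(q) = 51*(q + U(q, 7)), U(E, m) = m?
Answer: -1/10531 ≈ -9.4958e-5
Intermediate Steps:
M(q) = 357 + 51*q (M(q) = 51*(q + 7) = 51*(7 + q) = 357 + 51*q)
1/(-7771 + (-3474 - M(-21))) = 1/(-7771 + (-3474 - (357 + 51*(-21)))) = 1/(-7771 + (-3474 - (357 - 1071))) = 1/(-7771 + (-3474 - 1*(-714))) = 1/(-7771 + (-3474 + 714)) = 1/(-7771 - 2760) = 1/(-10531) = -1/10531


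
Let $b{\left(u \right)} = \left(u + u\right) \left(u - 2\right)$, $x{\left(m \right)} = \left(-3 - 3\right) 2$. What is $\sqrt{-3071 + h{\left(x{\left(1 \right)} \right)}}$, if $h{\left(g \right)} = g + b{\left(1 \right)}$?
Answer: $i \sqrt{3085} \approx 55.543 i$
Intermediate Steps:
$x{\left(m \right)} = -12$ ($x{\left(m \right)} = \left(-6\right) 2 = -12$)
$b{\left(u \right)} = 2 u \left(-2 + u\right)$
$h{\left(g \right)} = -2 + g$ ($h{\left(g \right)} = g + 2 \cdot 1 \left(-2 + 1\right) = g + 2 \cdot 1 \left(-1\right) = g - 2 = -2 + g$)
$\sqrt{-3071 + h{\left(x{\left(1 \right)} \right)}} = \sqrt{-3071 - 14} = \sqrt{-3085} = i \sqrt{3085}$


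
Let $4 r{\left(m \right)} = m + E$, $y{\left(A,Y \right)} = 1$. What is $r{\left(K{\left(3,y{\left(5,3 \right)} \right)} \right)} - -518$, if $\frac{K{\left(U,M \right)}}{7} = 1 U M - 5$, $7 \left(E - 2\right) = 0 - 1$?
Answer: $\frac{14419}{28} \approx 514.96$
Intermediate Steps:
$E = \frac{13}{7}$ ($E = 2 + \frac{0 - 1}{7} = 2 + \frac{1}{7} \left(-1\right) = 2 - \frac{1}{7} = \frac{13}{7} \approx 1.8571$)
$K{\left(U,M \right)} = -35 + 7 M U$ ($K{\left(U,M \right)} = 7 \left(1 U M - 5\right) = 7 \left(U M - 5\right) = 7 \left(M U - 5\right) = 7 \left(-5 + M U\right) = -35 + 7 M U$)
$r{\left(m \right)} = \frac{13}{28} + \frac{m}{4}$ ($r{\left(m \right)} = \frac{m + \frac{13}{7}}{4} = \frac{\frac{13}{7} + m}{4} = \frac{13}{28} + \frac{m}{4}$)
$r{\left(K{\left(3,y{\left(5,3 \right)} \right)} \right)} - -518 = \left(\frac{13}{28} + \frac{-35 + 7 \cdot 1 \cdot 3}{4}\right) - -518 = \left(\frac{13}{28} + \frac{-35 + 21}{4}\right) + 518 = \left(\frac{13}{28} + \frac{1}{4} \left(-14\right)\right) + 518 = \left(\frac{13}{28} - \frac{7}{2}\right) + 518 = - \frac{85}{28} + 518 = \frac{14419}{28}$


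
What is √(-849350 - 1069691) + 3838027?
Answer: 3838027 + I*√1919041 ≈ 3.838e+6 + 1385.3*I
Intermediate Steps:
√(-849350 - 1069691) + 3838027 = √(-1919041) + 3838027 = I*√1919041 + 3838027 = 3838027 + I*√1919041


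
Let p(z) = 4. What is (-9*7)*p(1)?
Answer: -252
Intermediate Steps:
(-9*7)*p(1) = -9*7*4 = -63*4 = -252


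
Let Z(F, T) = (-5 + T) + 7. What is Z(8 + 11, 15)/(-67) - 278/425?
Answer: -25851/28475 ≈ -0.90785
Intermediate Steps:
Z(F, T) = 2 + T
Z(8 + 11, 15)/(-67) - 278/425 = (2 + 15)/(-67) - 278/425 = 17*(-1/67) - 278*1/425 = -17/67 - 278/425 = -25851/28475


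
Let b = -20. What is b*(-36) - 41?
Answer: 679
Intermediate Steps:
b*(-36) - 41 = -20*(-36) - 41 = 720 - 41 = 679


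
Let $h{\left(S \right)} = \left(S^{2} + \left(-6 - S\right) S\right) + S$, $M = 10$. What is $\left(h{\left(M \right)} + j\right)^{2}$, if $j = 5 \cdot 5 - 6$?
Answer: $961$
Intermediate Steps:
$h{\left(S \right)} = S + S^{2} + S \left(-6 - S\right)$ ($h{\left(S \right)} = \left(S^{2} + S \left(-6 - S\right)\right) + S = S + S^{2} + S \left(-6 - S\right)$)
$j = 19$ ($j = 25 - 6 = 19$)
$\left(h{\left(M \right)} + j\right)^{2} = \left(\left(-5\right) 10 + 19\right)^{2} = \left(-50 + 19\right)^{2} = \left(-31\right)^{2} = 961$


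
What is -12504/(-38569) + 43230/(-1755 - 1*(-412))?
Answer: -1650544998/51798167 ≈ -31.865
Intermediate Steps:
-12504/(-38569) + 43230/(-1755 - 1*(-412)) = -12504*(-1/38569) + 43230/(-1755 + 412) = 12504/38569 + 43230/(-1343) = 12504/38569 + 43230*(-1/1343) = 12504/38569 - 43230/1343 = -1650544998/51798167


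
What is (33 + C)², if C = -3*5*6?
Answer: 3249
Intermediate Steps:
C = -90 (C = -15*6 = -90)
(33 + C)² = (33 - 90)² = (-57)² = 3249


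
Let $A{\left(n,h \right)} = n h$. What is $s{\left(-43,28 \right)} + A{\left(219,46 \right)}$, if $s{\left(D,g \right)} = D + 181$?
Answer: $10212$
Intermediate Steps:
$s{\left(D,g \right)} = 181 + D$
$A{\left(n,h \right)} = h n$
$s{\left(-43,28 \right)} + A{\left(219,46 \right)} = \left(181 - 43\right) + 46 \cdot 219 = 138 + 10074 = 10212$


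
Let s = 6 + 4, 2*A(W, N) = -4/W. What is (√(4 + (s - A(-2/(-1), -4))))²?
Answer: 15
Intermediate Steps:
A(W, N) = -2/W (A(W, N) = (-4/W)/2 = -2/W)
s = 10
(√(4 + (s - A(-2/(-1), -4))))² = (√(4 + (10 - (-2)/((-2/(-1))))))² = (√(4 + (10 - (-2)/((-2*(-1))))))² = (√(4 + (10 - (-2)/2)))² = (√(4 + (10 - 1*(-1))))² = (√(4 + (10 + 1)))² = (√(4 + 11))² = (√15)² = 15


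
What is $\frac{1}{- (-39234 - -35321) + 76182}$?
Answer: $\frac{1}{80095} \approx 1.2485 \cdot 10^{-5}$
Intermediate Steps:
$\frac{1}{- (-39234 - -35321) + 76182} = \frac{1}{- (-39234 + 35321) + 76182} = \frac{1}{\left(-1\right) \left(-3913\right) + 76182} = \frac{1}{3913 + 76182} = \frac{1}{80095}$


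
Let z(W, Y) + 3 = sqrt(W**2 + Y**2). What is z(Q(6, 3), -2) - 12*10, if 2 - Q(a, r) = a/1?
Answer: -123 + 2*sqrt(5) ≈ -118.53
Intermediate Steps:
Q(a, r) = 2 - a (Q(a, r) = 2 - a/1 = 2 - a)
z(W, Y) = -3 + sqrt(W**2 + Y**2)
z(Q(6, 3), -2) - 12*10 = (-3 + sqrt((2 - 1*6)**2 + (-2)**2)) - 12*10 = (-3 + sqrt((2 - 6)**2 + 4)) - 120 = (-3 + sqrt((-4)**2 + 4)) - 120 = (-3 + sqrt(16 + 4)) - 120 = (-3 + sqrt(20)) - 120 = (-3 + 2*sqrt(5)) - 120 = -123 + 2*sqrt(5)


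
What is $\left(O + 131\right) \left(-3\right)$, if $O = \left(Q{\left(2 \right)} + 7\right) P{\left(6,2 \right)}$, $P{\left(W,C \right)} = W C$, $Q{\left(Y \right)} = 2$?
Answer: $-717$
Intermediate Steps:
$P{\left(W,C \right)} = C W$
$O = 108$ ($O = \left(2 + 7\right) 2 \cdot 6 = 9 \cdot 12 = 108$)
$\left(O + 131\right) \left(-3\right) = \left(108 + 131\right) \left(-3\right) = 239 \left(-3\right) = -717$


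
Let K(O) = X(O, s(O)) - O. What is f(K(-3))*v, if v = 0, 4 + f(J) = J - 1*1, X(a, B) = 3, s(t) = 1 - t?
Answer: 0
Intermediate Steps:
K(O) = 3 - O
f(J) = -5 + J (f(J) = -4 + (J - 1*1) = -4 + (J - 1) = -4 + (-1 + J) = -5 + J)
f(K(-3))*v = (-5 + (3 - 1*(-3)))*0 = (-5 + (3 + 3))*0 = (-5 + 6)*0 = 1*0 = 0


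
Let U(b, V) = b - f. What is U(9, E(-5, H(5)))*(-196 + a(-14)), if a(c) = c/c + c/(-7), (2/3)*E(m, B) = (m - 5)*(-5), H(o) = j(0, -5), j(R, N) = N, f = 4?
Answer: -965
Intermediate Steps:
H(o) = -5
E(m, B) = 75/2 - 15*m/2 (E(m, B) = 3*((m - 5)*(-5))/2 = 3*((-5 + m)*(-5))/2 = 3*(25 - 5*m)/2 = 75/2 - 15*m/2)
U(b, V) = -4 + b (U(b, V) = b - 1*4 = b - 4 = -4 + b)
a(c) = 1 - c/7 (a(c) = 1 + c*(-⅐) = 1 - c/7)
U(9, E(-5, H(5)))*(-196 + a(-14)) = (-4 + 9)*(-196 + (1 - ⅐*(-14))) = 5*(-196 + (1 + 2)) = 5*(-196 + 3) = 5*(-193) = -965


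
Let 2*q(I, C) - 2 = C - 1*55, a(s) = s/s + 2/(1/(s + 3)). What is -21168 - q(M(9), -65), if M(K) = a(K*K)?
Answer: -21109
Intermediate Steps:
a(s) = 7 + 2*s (a(s) = 1 + 2/(1/(3 + s)) = 1 + 2*(3 + s) = 1 + (6 + 2*s) = 7 + 2*s)
M(K) = 7 + 2*K² (M(K) = 7 + 2*(K*K) = 7 + 2*K²)
q(I, C) = -53/2 + C/2 (q(I, C) = 1 + (C - 1*55)/2 = 1 + (C - 55)/2 = 1 + (-55 + C)/2 = 1 + (-55/2 + C/2) = -53/2 + C/2)
-21168 - q(M(9), -65) = -21168 - (-53/2 + (½)*(-65)) = -21168 - (-53/2 - 65/2) = -21168 - 1*(-59) = -21168 + 59 = -21109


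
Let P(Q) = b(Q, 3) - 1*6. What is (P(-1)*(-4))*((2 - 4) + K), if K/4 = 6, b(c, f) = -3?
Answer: 792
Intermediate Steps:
K = 24 (K = 4*6 = 24)
P(Q) = -9 (P(Q) = -3 - 1*6 = -3 - 6 = -9)
(P(-1)*(-4))*((2 - 4) + K) = (-9*(-4))*((2 - 4) + 24) = 36*(-2 + 24) = 36*22 = 792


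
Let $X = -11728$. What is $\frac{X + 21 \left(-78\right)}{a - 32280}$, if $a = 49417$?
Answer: $- \frac{13366}{17137} \approx -0.77995$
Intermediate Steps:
$\frac{X + 21 \left(-78\right)}{a - 32280} = \frac{-11728 + 21 \left(-78\right)}{49417 - 32280} = \frac{-11728 - 1638}{17137} = \left(-13366\right) \frac{1}{17137} = - \frac{13366}{17137}$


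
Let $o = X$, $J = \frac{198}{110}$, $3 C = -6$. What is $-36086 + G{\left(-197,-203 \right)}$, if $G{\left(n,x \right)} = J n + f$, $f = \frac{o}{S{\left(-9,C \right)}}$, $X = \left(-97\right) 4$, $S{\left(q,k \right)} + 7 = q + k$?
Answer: $- \frac{1638857}{45} \approx -36419.0$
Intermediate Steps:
$C = -2$ ($C = \frac{1}{3} \left(-6\right) = -2$)
$J = \frac{9}{5}$ ($J = 198 \cdot \frac{1}{110} = \frac{9}{5} \approx 1.8$)
$S{\left(q,k \right)} = -7 + k + q$ ($S{\left(q,k \right)} = -7 + \left(q + k\right) = -7 + \left(k + q\right) = -7 + k + q$)
$X = -388$
$o = -388$
$f = \frac{194}{9}$ ($f = - \frac{388}{-7 - 2 - 9} = - \frac{388}{-18} = \left(-388\right) \left(- \frac{1}{18}\right) = \frac{194}{9} \approx 21.556$)
$G{\left(n,x \right)} = \frac{194}{9} + \frac{9 n}{5}$ ($G{\left(n,x \right)} = \frac{9 n}{5} + \frac{194}{9} = \frac{194}{9} + \frac{9 n}{5}$)
$-36086 + G{\left(-197,-203 \right)} = -36086 + \left(\frac{194}{9} + \frac{9}{5} \left(-197\right)\right) = -36086 + \left(\frac{194}{9} - \frac{1773}{5}\right) = -36086 - \frac{14987}{45} = - \frac{1638857}{45}$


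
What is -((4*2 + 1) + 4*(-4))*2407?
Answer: 16849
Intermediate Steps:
-((4*2 + 1) + 4*(-4))*2407 = -((8 + 1) - 16)*2407 = -(9 - 16)*2407 = -(-7)*2407 = -1*(-16849) = 16849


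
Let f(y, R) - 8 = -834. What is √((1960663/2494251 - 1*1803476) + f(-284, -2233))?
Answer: I*√1247230842512395321/831417 ≈ 1343.2*I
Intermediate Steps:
f(y, R) = -826 (f(y, R) = 8 - 834 = -826)
√((1960663/2494251 - 1*1803476) + f(-284, -2233)) = √((1960663/2494251 - 1*1803476) - 826) = √((1960663*(1/2494251) - 1803476) - 826) = √((1960663/2494251 - 1803476) - 826) = √(-4498319855813/2494251 - 826) = √(-4500380107139/2494251) = I*√1247230842512395321/831417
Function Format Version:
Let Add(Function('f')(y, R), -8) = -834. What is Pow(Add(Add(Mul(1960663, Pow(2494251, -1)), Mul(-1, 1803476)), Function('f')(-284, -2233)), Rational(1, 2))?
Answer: Mul(Rational(1, 831417), I, Pow(1247230842512395321, Rational(1, 2))) ≈ Mul(1343.2, I)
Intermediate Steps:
Function('f')(y, R) = -826 (Function('f')(y, R) = Add(8, -834) = -826)
Pow(Add(Add(Mul(1960663, Pow(2494251, -1)), Mul(-1, 1803476)), Function('f')(-284, -2233)), Rational(1, 2)) = Pow(Add(Add(Mul(1960663, Pow(2494251, -1)), Mul(-1, 1803476)), -826), Rational(1, 2)) = Pow(Add(Add(Mul(1960663, Rational(1, 2494251)), -1803476), -826), Rational(1, 2)) = Pow(Add(Add(Rational(1960663, 2494251), -1803476), -826), Rational(1, 2)) = Pow(Add(Rational(-4498319855813, 2494251), -826), Rational(1, 2)) = Pow(Rational(-4500380107139, 2494251), Rational(1, 2)) = Mul(Rational(1, 831417), I, Pow(1247230842512395321, Rational(1, 2)))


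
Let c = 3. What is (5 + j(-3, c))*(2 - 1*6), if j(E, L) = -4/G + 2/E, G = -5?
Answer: -308/15 ≈ -20.533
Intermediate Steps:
j(E, L) = 4/5 + 2/E (j(E, L) = -4/(-5) + 2/E = -4*(-1/5) + 2/E = 4/5 + 2/E)
(5 + j(-3, c))*(2 - 1*6) = (5 + (4/5 + 2/(-3)))*(2 - 1*6) = (5 + (4/5 + 2*(-1/3)))*(2 - 6) = (5 + (4/5 - 2/3))*(-4) = (5 + 2/15)*(-4) = (77/15)*(-4) = -308/15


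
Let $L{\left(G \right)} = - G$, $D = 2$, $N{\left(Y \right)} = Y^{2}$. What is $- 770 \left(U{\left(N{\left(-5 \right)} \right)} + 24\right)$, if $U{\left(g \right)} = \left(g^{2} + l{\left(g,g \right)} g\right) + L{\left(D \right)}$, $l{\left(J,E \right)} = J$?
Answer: $-979440$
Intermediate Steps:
$U{\left(g \right)} = -2 + 2 g^{2}$ ($U{\left(g \right)} = \left(g^{2} + g g\right) - 2 = \left(g^{2} + g^{2}\right) - 2 = 2 g^{2} - 2 = -2 + 2 g^{2}$)
$- 770 \left(U{\left(N{\left(-5 \right)} \right)} + 24\right) = - 770 \left(\left(-2 + 2 \left(\left(-5\right)^{2}\right)^{2}\right) + 24\right) = - 770 \left(\left(-2 + 2 \cdot 25^{2}\right) + 24\right) = - 770 \left(\left(-2 + 2 \cdot 625\right) + 24\right) = - 770 \left(\left(-2 + 1250\right) + 24\right) = - 770 \left(1248 + 24\right) = \left(-770\right) 1272 = -979440$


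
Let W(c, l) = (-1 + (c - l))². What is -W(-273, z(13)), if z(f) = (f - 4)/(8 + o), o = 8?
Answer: -19298449/256 ≈ -75385.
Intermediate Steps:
z(f) = -¼ + f/16 (z(f) = (f - 4)/(8 + 8) = (-4 + f)/16 = (-4 + f)*(1/16) = -¼ + f/16)
W(c, l) = (-1 + c - l)²
-W(-273, z(13)) = -(1 + (-¼ + (1/16)*13) - 1*(-273))² = -(1 + (-¼ + 13/16) + 273)² = -(1 + 9/16 + 273)² = -(4393/16)² = -1*19298449/256 = -19298449/256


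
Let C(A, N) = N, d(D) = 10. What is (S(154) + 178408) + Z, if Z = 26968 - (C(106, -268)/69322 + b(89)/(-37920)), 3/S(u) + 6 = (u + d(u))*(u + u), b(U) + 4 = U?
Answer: 1363333465897693337/6638231463072 ≈ 2.0538e+5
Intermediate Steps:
b(U) = -4 + U
S(u) = 3/(-6 + 2*u*(10 + u)) (S(u) = 3/(-6 + (u + 10)*(u + u)) = 3/(-6 + (10 + u)*(2*u)) = 3/(-6 + 2*u*(10 + u)))
Z = 7089053444725/262869024 (Z = 26968 - (-268/69322 + (-4 + 89)/(-37920)) = 26968 - (-268*1/69322 + 85*(-1/37920)) = 26968 - (-134/34661 - 17/7584) = 26968 - 1*(-1605493/262869024) = 26968 + 1605493/262869024 = 7089053444725/262869024 ≈ 26968.)
(S(154) + 178408) + Z = (3/(2*(-3 + 154**2 + 10*154)) + 178408) + 7089053444725/262869024 = (3/(2*(-3 + 23716 + 1540)) + 178408) + 7089053444725/262869024 = ((3/2)/25253 + 178408) + 7089053444725/262869024 = ((3/2)*(1/25253) + 178408) + 7089053444725/262869024 = (3/50506 + 178408) + 7089053444725/262869024 = 9010674451/50506 + 7089053444725/262869024 = 1363333465897693337/6638231463072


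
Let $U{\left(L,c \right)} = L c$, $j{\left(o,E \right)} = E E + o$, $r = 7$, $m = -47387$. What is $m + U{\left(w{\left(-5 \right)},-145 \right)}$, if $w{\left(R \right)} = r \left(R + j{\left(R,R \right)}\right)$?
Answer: $-62612$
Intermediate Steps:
$j{\left(o,E \right)} = o + E^{2}$ ($j{\left(o,E \right)} = E^{2} + o = o + E^{2}$)
$w{\left(R \right)} = 7 R^{2} + 14 R$ ($w{\left(R \right)} = 7 \left(R + \left(R + R^{2}\right)\right) = 7 \left(R^{2} + 2 R\right) = 7 R^{2} + 14 R$)
$m + U{\left(w{\left(-5 \right)},-145 \right)} = -47387 + 7 \left(-5\right) \left(2 - 5\right) \left(-145\right) = -47387 + 7 \left(-5\right) \left(-3\right) \left(-145\right) = -47387 + 105 \left(-145\right) = -47387 - 15225 = -62612$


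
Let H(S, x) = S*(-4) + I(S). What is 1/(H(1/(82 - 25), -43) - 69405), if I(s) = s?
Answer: -19/1318696 ≈ -1.4408e-5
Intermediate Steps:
H(S, x) = -3*S (H(S, x) = S*(-4) + S = -4*S + S = -3*S)
1/(H(1/(82 - 25), -43) - 69405) = 1/(-3/(82 - 25) - 69405) = 1/(-3/57 - 69405) = 1/(-3*1/57 - 69405) = 1/(-1/19 - 69405) = 1/(-1318696/19) = -19/1318696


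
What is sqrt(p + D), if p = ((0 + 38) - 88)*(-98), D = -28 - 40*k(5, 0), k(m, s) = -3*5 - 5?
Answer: 2*sqrt(1418) ≈ 75.313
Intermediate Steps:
k(m, s) = -20 (k(m, s) = -15 - 5 = -20)
D = 772 (D = -28 - 40*(-20) = -28 + 800 = 772)
p = 4900 (p = (38 - 88)*(-98) = -50*(-98) = 4900)
sqrt(p + D) = sqrt(4900 + 772) = sqrt(5672) = 2*sqrt(1418)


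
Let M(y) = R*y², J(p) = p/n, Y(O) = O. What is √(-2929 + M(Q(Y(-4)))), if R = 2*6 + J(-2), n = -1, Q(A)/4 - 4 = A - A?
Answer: √655 ≈ 25.593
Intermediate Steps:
Q(A) = 16 (Q(A) = 16 + 4*(A - A) = 16 + 4*0 = 16 + 0 = 16)
J(p) = -p (J(p) = p/(-1) = p*(-1) = -p)
R = 14 (R = 2*6 - 1*(-2) = 12 + 2 = 14)
M(y) = 14*y²
√(-2929 + M(Q(Y(-4)))) = √(-2929 + 14*16²) = √(-2929 + 14*256) = √(-2929 + 3584) = √655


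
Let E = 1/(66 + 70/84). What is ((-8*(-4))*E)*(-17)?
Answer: -3264/401 ≈ -8.1396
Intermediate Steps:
E = 6/401 (E = 1/(66 + 70*(1/84)) = 1/(66 + ⅚) = 1/(401/6) = 6/401 ≈ 0.014963)
((-8*(-4))*E)*(-17) = (-8*(-4)*(6/401))*(-17) = (32*(6/401))*(-17) = (192/401)*(-17) = -3264/401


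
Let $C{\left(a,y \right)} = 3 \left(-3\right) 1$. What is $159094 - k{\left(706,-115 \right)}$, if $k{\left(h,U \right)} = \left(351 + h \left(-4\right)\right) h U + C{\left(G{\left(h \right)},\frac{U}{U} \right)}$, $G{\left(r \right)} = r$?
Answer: $-200623767$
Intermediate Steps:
$C{\left(a,y \right)} = -9$ ($C{\left(a,y \right)} = \left(-9\right) 1 = -9$)
$k{\left(h,U \right)} = -9 + U h \left(351 - 4 h\right)$ ($k{\left(h,U \right)} = \left(351 + h \left(-4\right)\right) h U - 9 = \left(351 - 4 h\right) h U - 9 = h \left(351 - 4 h\right) U - 9 = U h \left(351 - 4 h\right) - 9 = -9 + U h \left(351 - 4 h\right)$)
$159094 - k{\left(706,-115 \right)} = 159094 - \left(-9 - - 460 \cdot 706^{2} + 351 \left(-115\right) 706\right) = 159094 - \left(-9 - \left(-460\right) 498436 - 28497690\right) = 159094 - \left(-9 + 229280560 - 28497690\right) = 159094 - 200782861 = -200623767$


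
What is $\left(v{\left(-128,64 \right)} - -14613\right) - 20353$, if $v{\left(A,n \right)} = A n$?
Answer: $-13932$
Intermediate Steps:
$\left(v{\left(-128,64 \right)} - -14613\right) - 20353 = \left(\left(-128\right) 64 - -14613\right) - 20353 = \left(-8192 + 14613\right) - 20353 = 6421 - 20353 = -13932$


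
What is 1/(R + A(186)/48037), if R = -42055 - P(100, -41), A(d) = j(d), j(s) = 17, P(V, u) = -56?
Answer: -48037/2017505946 ≈ -2.3810e-5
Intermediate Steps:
A(d) = 17
R = -41999 (R = -42055 - 1*(-56) = -42055 + 56 = -41999)
1/(R + A(186)/48037) = 1/(-41999 + 17/48037) = 1/(-2017505946/48037) = -48037/2017505946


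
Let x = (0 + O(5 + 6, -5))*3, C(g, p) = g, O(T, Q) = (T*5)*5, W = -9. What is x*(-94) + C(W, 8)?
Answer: -77559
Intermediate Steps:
O(T, Q) = 25*T (O(T, Q) = (5*T)*5 = 25*T)
x = 825 (x = (0 + 25*(5 + 6))*3 = (0 + 25*11)*3 = (0 + 275)*3 = 275*3 = 825)
x*(-94) + C(W, 8) = 825*(-94) - 9 = -77550 - 9 = -77559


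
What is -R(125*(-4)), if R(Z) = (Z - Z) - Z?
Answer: -500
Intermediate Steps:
R(Z) = -Z (R(Z) = 0 - Z = -Z)
-R(125*(-4)) = -(-1)*125*(-4) = -(-1)*(-500) = -1*500 = -500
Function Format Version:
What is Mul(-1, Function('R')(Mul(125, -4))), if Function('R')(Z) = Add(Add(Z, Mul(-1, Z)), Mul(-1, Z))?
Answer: -500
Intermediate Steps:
Function('R')(Z) = Mul(-1, Z) (Function('R')(Z) = Add(0, Mul(-1, Z)) = Mul(-1, Z))
Mul(-1, Function('R')(Mul(125, -4))) = Mul(-1, Mul(-1, Mul(125, -4))) = Mul(-1, Mul(-1, -500)) = Mul(-1, 500) = -500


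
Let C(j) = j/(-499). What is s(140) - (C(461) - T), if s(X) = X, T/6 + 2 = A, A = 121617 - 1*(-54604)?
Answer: 527670007/499 ≈ 1.0575e+6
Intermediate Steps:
A = 176221 (A = 121617 + 54604 = 176221)
T = 1057314 (T = -12 + 6*176221 = -12 + 1057326 = 1057314)
C(j) = -j/499 (C(j) = j*(-1/499) = -j/499)
s(140) - (C(461) - T) = 140 - (-1/499*461 - 1*1057314) = 140 - (-461/499 - 1057314) = 140 - 1*(-527600147/499) = 140 + 527600147/499 = 527670007/499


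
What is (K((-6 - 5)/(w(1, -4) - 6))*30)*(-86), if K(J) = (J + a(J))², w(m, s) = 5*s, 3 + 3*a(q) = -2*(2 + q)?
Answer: -2095605/169 ≈ -12400.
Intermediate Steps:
a(q) = -7/3 - 2*q/3 (a(q) = -1 + (-2*(2 + q))/3 = -1 + (-4 - 2*q)/3 = -1 + (-4/3 - 2*q/3) = -7/3 - 2*q/3)
K(J) = (-7/3 + J/3)² (K(J) = (J + (-7/3 - 2*J/3))² = (-7/3 + J/3)²)
(K((-6 - 5)/(w(1, -4) - 6))*30)*(-86) = (((-7 + (-6 - 5)/(5*(-4) - 6))²/9)*30)*(-86) = (((-7 - 11/(-20 - 6))²/9)*30)*(-86) = (((-7 - 11/(-26))²/9)*30)*(-86) = (((-7 - 11*(-1/26))²/9)*30)*(-86) = (((-7 + 11/26)²/9)*30)*(-86) = (((-171/26)²/9)*30)*(-86) = (((⅑)*(29241/676))*30)*(-86) = ((3249/676)*30)*(-86) = (48735/338)*(-86) = -2095605/169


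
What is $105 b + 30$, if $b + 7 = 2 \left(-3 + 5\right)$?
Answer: $-285$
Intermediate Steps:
$b = -3$ ($b = -7 + 2 \left(-3 + 5\right) = -7 + 2 \cdot 2 = -7 + 4 = -3$)
$105 b + 30 = 105 \left(-3\right) + 30 = -315 + 30 = -285$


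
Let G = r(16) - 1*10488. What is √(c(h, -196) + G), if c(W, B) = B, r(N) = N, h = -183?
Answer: 2*I*√2667 ≈ 103.29*I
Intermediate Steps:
G = -10472 (G = 16 - 1*10488 = 16 - 10488 = -10472)
√(c(h, -196) + G) = √(-196 - 10472) = √(-10668) = 2*I*√2667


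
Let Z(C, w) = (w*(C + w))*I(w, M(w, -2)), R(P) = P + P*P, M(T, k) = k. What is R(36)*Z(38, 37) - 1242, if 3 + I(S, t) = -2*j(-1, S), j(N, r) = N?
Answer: -3697542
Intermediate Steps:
I(S, t) = -1 (I(S, t) = -3 - 2*(-1) = -3 + 2 = -1)
R(P) = P + P²
Z(C, w) = -w*(C + w) (Z(C, w) = (w*(C + w))*(-1) = -w*(C + w))
R(36)*Z(38, 37) - 1242 = (36*(1 + 36))*(-1*37*(38 + 37)) - 1242 = (36*37)*(-1*37*75) - 1242 = 1332*(-2775) - 1242 = -3696300 - 1242 = -3697542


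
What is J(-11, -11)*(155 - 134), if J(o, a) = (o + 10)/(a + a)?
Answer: 21/22 ≈ 0.95455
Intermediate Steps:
J(o, a) = (10 + o)/(2*a) (J(o, a) = (10 + o)/((2*a)) = (10 + o)*(1/(2*a)) = (10 + o)/(2*a))
J(-11, -11)*(155 - 134) = ((½)*(10 - 11)/(-11))*(155 - 134) = ((½)*(-1/11)*(-1))*21 = (1/22)*21 = 21/22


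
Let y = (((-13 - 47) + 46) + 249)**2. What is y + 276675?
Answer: 331900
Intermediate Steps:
y = 55225 (y = ((-60 + 46) + 249)**2 = (-14 + 249)**2 = 235**2 = 55225)
y + 276675 = 55225 + 276675 = 331900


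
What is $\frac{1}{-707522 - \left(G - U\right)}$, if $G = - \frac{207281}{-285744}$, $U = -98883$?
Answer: $- \frac{285744}{230425597601} \approx -1.2401 \cdot 10^{-6}$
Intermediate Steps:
$G = \frac{207281}{285744}$ ($G = \left(-207281\right) \left(- \frac{1}{285744}\right) = \frac{207281}{285744} \approx 0.72541$)
$\frac{1}{-707522 - \left(G - U\right)} = \frac{1}{-707522 - \frac{28255431233}{285744}} = \frac{1}{- \frac{230425597601}{285744}} = - \frac{285744}{230425597601}$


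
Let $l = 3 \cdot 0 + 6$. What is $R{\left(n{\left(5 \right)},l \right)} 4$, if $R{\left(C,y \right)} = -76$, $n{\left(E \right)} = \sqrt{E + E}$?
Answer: $-304$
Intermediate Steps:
$n{\left(E \right)} = \sqrt{2} \sqrt{E}$ ($n{\left(E \right)} = \sqrt{2 E} = \sqrt{2} \sqrt{E}$)
$l = 6$ ($l = 0 + 6 = 6$)
$R{\left(n{\left(5 \right)},l \right)} 4 = \left(-76\right) 4 = -304$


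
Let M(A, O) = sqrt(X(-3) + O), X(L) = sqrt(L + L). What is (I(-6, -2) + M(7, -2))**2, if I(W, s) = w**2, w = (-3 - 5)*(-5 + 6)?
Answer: (64 + sqrt(-2 + I*sqrt(6)))**2 ≈ 4191.6 + 208.09*I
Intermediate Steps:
w = -8 (w = -8*1 = -8)
X(L) = sqrt(2)*sqrt(L) (X(L) = sqrt(2*L) = sqrt(2)*sqrt(L))
I(W, s) = 64 (I(W, s) = (-8)**2 = 64)
M(A, O) = sqrt(O + I*sqrt(6)) (M(A, O) = sqrt(sqrt(2)*sqrt(-3) + O) = sqrt(sqrt(2)*(I*sqrt(3)) + O) = sqrt(I*sqrt(6) + O) = sqrt(O + I*sqrt(6)))
(I(-6, -2) + M(7, -2))**2 = (64 + sqrt(-2 + I*sqrt(6)))**2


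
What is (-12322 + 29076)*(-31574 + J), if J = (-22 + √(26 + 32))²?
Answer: -519910128 - 737176*√58 ≈ -5.2552e+8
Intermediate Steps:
J = (-22 + √58)² ≈ 206.91
(-12322 + 29076)*(-31574 + J) = (-12322 + 29076)*(-31574 + (22 - √58)²) = 16754*(-31574 + (22 - √58)²) = -528990796 + 16754*(22 - √58)²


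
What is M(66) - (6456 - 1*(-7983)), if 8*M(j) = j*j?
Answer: -27789/2 ≈ -13895.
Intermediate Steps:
M(j) = j**2/8 (M(j) = (j*j)/8 = j**2/8)
M(66) - (6456 - 1*(-7983)) = (1/8)*66**2 - (6456 - 1*(-7983)) = (1/8)*4356 - (6456 + 7983) = 1089/2 - 1*14439 = 1089/2 - 14439 = -27789/2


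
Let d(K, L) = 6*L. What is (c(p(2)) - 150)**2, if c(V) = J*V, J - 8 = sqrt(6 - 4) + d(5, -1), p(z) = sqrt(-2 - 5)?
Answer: (150 - I*sqrt(7)*(2 + sqrt(2)))**2 ≈ 22418.0 - 2709.9*I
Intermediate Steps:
p(z) = I*sqrt(7) (p(z) = sqrt(-7) = I*sqrt(7))
J = 2 + sqrt(2) (J = 8 + (sqrt(6 - 4) + 6*(-1)) = 8 + (sqrt(2) - 6) = 8 + (-6 + sqrt(2)) = 2 + sqrt(2) ≈ 3.4142)
c(V) = V*(2 + sqrt(2)) (c(V) = (2 + sqrt(2))*V = V*(2 + sqrt(2)))
(c(p(2)) - 150)**2 = ((I*sqrt(7))*(2 + sqrt(2)) - 150)**2 = (I*sqrt(7)*(2 + sqrt(2)) - 150)**2 = (-150 + I*sqrt(7)*(2 + sqrt(2)))**2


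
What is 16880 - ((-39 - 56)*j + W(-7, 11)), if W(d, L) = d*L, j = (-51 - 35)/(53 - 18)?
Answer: 117065/7 ≈ 16724.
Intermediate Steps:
j = -86/35 ≈ -2.4571
W(d, L) = L*d
16880 - ((-39 - 56)*j + W(-7, 11)) = 16880 - ((-39 - 56)*(-86/35) + 11*(-7)) = 16880 - (-95*(-86/35) - 77) = 16880 - (1634/7 - 77) = 16880 - 1*1095/7 = 16880 - 1095/7 = 117065/7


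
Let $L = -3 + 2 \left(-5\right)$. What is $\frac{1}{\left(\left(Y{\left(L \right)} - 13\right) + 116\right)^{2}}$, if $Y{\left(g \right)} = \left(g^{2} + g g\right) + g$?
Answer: $\frac{1}{183184} \approx 5.459 \cdot 10^{-6}$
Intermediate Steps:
$L = -13$ ($L = -3 - 10 = -13$)
$Y{\left(g \right)} = g + 2 g^{2}$ ($Y{\left(g \right)} = \left(g^{2} + g^{2}\right) + g = 2 g^{2} + g = g + 2 g^{2}$)
$\frac{1}{\left(\left(Y{\left(L \right)} - 13\right) + 116\right)^{2}} = \frac{1}{\left(\left(- 13 \left(1 + 2 \left(-13\right)\right) - 13\right) + 116\right)^{2}} = \frac{1}{\left(\left(- 13 \left(1 - 26\right) - 13\right) + 116\right)^{2}} = \frac{1}{\left(\left(\left(-13\right) \left(-25\right) - 13\right) + 116\right)^{2}} = \frac{1}{\left(\left(325 - 13\right) + 116\right)^{2}} = \frac{1}{\left(312 + 116\right)^{2}} = \frac{1}{428^{2}} = \frac{1}{183184}$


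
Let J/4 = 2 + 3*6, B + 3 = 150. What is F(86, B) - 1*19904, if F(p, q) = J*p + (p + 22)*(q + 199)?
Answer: 24344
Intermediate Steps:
B = 147 (B = -3 + 150 = 147)
J = 80 (J = 4*(2 + 3*6) = 4*(2 + 18) = 4*20 = 80)
F(p, q) = 80*p + (22 + p)*(199 + q) (F(p, q) = 80*p + (p + 22)*(q + 199) = 80*p + (22 + p)*(199 + q))
F(86, B) - 1*19904 = (4378 + 22*147 + 279*86 + 86*147) - 1*19904 = (4378 + 3234 + 23994 + 12642) - 19904 = 44248 - 19904 = 24344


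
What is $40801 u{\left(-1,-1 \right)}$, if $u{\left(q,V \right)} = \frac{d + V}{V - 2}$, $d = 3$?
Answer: $- \frac{81602}{3} \approx -27201.0$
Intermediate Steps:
$u{\left(q,V \right)} = \frac{3 + V}{-2 + V}$ ($u{\left(q,V \right)} = \frac{3 + V}{V - 2} = \frac{3 + V}{-2 + V}$)
$40801 u{\left(-1,-1 \right)} = 40801 \frac{3 - 1}{-2 - 1} = 40801 \frac{1}{-3} \cdot 2 = 40801 \left(\left(- \frac{1}{3}\right) 2\right) = 40801 \left(- \frac{2}{3}\right) = - \frac{81602}{3}$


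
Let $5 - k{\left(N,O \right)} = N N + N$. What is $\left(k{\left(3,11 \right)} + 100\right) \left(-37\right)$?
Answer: $-3441$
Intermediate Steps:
$k{\left(N,O \right)} = 5 - N - N^{2}$ ($k{\left(N,O \right)} = 5 - \left(N N + N\right) = 5 - \left(N^{2} + N\right) = 5 - \left(N + N^{2}\right) = 5 - N - N^{2}$)
$\left(k{\left(3,11 \right)} + 100\right) \left(-37\right) = \left(\left(5 - 3 - 3^{2}\right) + 100\right) \left(-37\right) = \left(\left(5 - 3 - 9\right) + 100\right) \left(-37\right) = \left(-7 + 100\right) \left(-37\right) = 93 \left(-37\right) = -3441$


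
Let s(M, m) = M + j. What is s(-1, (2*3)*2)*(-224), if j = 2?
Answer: -224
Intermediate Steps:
s(M, m) = 2 + M (s(M, m) = M + 2 = 2 + M)
s(-1, (2*3)*2)*(-224) = (2 - 1)*(-224) = 1*(-224) = -224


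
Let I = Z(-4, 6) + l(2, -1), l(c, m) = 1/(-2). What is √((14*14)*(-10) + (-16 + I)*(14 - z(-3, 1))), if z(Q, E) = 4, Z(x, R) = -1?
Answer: I*√2135 ≈ 46.206*I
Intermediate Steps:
l(c, m) = -½
I = -3/2 (I = -1 - ½ = -3/2 ≈ -1.5000)
√((14*14)*(-10) + (-16 + I)*(14 - z(-3, 1))) = √((14*14)*(-10) + (-16 - 3/2)*(14 - 1*4)) = √(196*(-10) - 35*(14 - 4)/2) = √(-1960 - 35/2*10) = √(-1960 - 175) = √(-2135) = I*√2135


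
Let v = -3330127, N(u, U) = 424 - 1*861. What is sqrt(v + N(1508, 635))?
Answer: 2*I*sqrt(832641) ≈ 1825.0*I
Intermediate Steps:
N(u, U) = -437 (N(u, U) = 424 - 861 = -437)
sqrt(v + N(1508, 635)) = sqrt(-3330127 - 437) = sqrt(-3330564) = 2*I*sqrt(832641)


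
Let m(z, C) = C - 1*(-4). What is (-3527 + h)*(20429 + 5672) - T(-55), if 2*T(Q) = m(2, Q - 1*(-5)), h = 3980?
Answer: 11823776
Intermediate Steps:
m(z, C) = 4 + C (m(z, C) = C + 4 = 4 + C)
T(Q) = 9/2 + Q/2 (T(Q) = (4 + (Q - 1*(-5)))/2 = (4 + (Q + 5))/2 = (4 + (5 + Q))/2 = (9 + Q)/2 = 9/2 + Q/2)
(-3527 + h)*(20429 + 5672) - T(-55) = (-3527 + 3980)*(20429 + 5672) - (9/2 + (½)*(-55)) = 453*26101 - (9/2 - 55/2) = 11823753 - 1*(-23) = 11823753 + 23 = 11823776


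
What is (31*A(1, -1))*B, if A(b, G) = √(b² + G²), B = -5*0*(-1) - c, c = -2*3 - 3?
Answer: 279*√2 ≈ 394.57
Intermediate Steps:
c = -9 (c = -6 - 3 = -9)
B = 9 (B = -5*0*(-1) - 1*(-9) = 0*(-1) + 9 = 0 + 9 = 9)
A(b, G) = √(G² + b²)
(31*A(1, -1))*B = (31*√((-1)² + 1²))*9 = (31*√(1 + 1))*9 = (31*√2)*9 = 279*√2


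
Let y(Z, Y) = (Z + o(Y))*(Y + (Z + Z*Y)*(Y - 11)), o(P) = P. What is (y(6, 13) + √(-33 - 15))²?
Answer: 11826673 + 27512*I*√3 ≈ 1.1827e+7 + 47652.0*I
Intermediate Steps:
y(Z, Y) = (Y + Z)*(Y + (-11 + Y)*(Z + Y*Z)) (y(Z, Y) = (Z + Y)*(Y + (Z + Z*Y)*(Y - 11)) = (Y + Z)*(Y + (Z + Y*Z)*(-11 + Y)) = (Y + Z)*(Y + (-11 + Y)*(Z + Y*Z)))
(y(6, 13) + √(-33 - 15))² = ((13² - 11*6² + 6*13³ + 13²*6² - 10*13*6 - 10*13*6² - 10*6*13²) + √(-33 - 15))² = ((169 - 11*36 + 6*2197 + 169*36 - 780 - 10*13*36 - 10*6*169) + √(-48))² = ((169 - 396 + 13182 + 6084 - 780 - 4680 - 10140) + 4*I*√3)² = (3439 + 4*I*√3)²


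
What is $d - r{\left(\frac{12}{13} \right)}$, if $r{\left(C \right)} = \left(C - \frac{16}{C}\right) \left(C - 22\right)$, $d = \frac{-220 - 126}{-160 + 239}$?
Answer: $- \frac{14028862}{40053} \approx -350.26$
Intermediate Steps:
$d = - \frac{346}{79} \approx -4.3797$
$r{\left(C \right)} = \left(-22 + C\right) \left(C - \frac{16}{C}\right)$ ($r{\left(C \right)} = \left(C - \frac{16}{C}\right) \left(-22 + C\right) = \left(-22 + C\right) \left(C - \frac{16}{C}\right)$)
$d - r{\left(\frac{12}{13} \right)} = - \frac{346}{79} - \left(-16 + \left(\frac{12}{13}\right)^{2} - 22 \cdot \frac{12}{13} + \frac{352}{12 \cdot \frac{1}{13}}\right) = - \frac{346}{79} - \left(-16 + \left(12 \cdot \frac{1}{13}\right)^{2} - 22 \cdot 12 \cdot \frac{1}{13} + \frac{352}{12 \cdot \frac{1}{13}}\right) = - \frac{346}{79} - \left(-16 + \left(\frac{12}{13}\right)^{2} - \frac{264}{13} + \frac{352}{\frac{12}{13}}\right) = - \frac{346}{79} - \left(-16 + \frac{144}{169} - \frac{264}{13} + 352 \cdot \frac{13}{12}\right) = - \frac{346}{79} - \left(-16 + \frac{144}{169} - \frac{264}{13} + \frac{1144}{3}\right) = - \frac{346}{79} - \frac{175360}{507} = - \frac{14028862}{40053}$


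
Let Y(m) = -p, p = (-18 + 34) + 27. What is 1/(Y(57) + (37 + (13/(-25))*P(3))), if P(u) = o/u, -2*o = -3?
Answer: -50/313 ≈ -0.15974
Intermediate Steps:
o = 3/2 (o = -½*(-3) = 3/2 ≈ 1.5000)
p = 43 (p = 16 + 27 = 43)
P(u) = 3/(2*u)
Y(m) = -43 (Y(m) = -1*43 = -43)
1/(Y(57) + (37 + (13/(-25))*P(3))) = 1/(-43 + (37 + (13/(-25))*((3/2)/3))) = 1/(-43 + (37 + (13*(-1/25))*((3/2)*(⅓)))) = 1/(-43 + (37 - 13/25*½)) = 1/(-43 + (37 - 13/50)) = 1/(-43 + 1837/50) = 1/(-313/50) = -50/313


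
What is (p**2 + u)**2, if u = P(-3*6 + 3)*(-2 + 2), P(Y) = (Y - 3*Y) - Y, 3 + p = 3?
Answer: 0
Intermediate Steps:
p = 0 (p = -3 + 3 = 0)
P(Y) = -3*Y (P(Y) = -2*Y - Y = -3*Y)
u = 0 (u = (-3*(-3*6 + 3))*(-2 + 2) = -3*(-18 + 3)*0 = -3*(-15)*0 = 45*0 = 0)
(p**2 + u)**2 = (0**2 + 0)**2 = (0 + 0)**2 = 0**2 = 0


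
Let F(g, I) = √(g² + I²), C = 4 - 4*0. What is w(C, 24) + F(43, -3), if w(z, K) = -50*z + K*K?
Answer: 376 + √1858 ≈ 419.10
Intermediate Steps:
C = 4 (C = 4 + 0 = 4)
w(z, K) = K² - 50*z (w(z, K) = -50*z + K² = K² - 50*z)
F(g, I) = √(I² + g²)
w(C, 24) + F(43, -3) = (24² - 50*4) + √((-3)² + 43²) = (576 - 200) + √(9 + 1849) = 376 + √1858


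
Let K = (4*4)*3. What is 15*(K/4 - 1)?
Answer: 165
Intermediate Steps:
K = 48 (K = 16*3 = 48)
15*(K/4 - 1) = 15*(48/4 - 1) = 15*(48*(1/4) - 1) = 15*(12 - 1) = 15*11 = 165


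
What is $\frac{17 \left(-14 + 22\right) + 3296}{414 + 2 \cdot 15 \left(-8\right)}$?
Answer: $\frac{572}{29} \approx 19.724$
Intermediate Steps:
$\frac{17 \left(-14 + 22\right) + 3296}{414 + 2 \cdot 15 \left(-8\right)} = \frac{17 \cdot 8 + 3296}{414 + 30 \left(-8\right)} = \frac{136 + 3296}{414 - 240} = \frac{3432}{174} = 3432 \cdot \frac{1}{174} = \frac{572}{29}$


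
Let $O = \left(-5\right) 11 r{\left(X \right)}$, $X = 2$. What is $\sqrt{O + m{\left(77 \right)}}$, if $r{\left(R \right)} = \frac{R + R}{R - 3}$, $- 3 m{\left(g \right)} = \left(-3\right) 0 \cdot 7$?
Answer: $2 \sqrt{55} \approx 14.832$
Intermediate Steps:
$m{\left(g \right)} = 0$ ($m{\left(g \right)} = - \frac{\left(-3\right) 0 \cdot 7}{3} = - \frac{0 \cdot 7}{3} = \left(- \frac{1}{3}\right) 0 = 0$)
$r{\left(R \right)} = \frac{2 R}{-3 + R}$
$O = 220$ ($O = \left(-5\right) 11 \cdot 2 \cdot 2 \frac{1}{-3 + 2} = - 55 \cdot 2 \cdot 2 \frac{1}{-1} = - 55 \cdot 2 \cdot 2 \left(-1\right) = \left(-55\right) \left(-4\right) = 220$)
$\sqrt{O + m{\left(77 \right)}} = \sqrt{220 + 0} = \sqrt{220} = 2 \sqrt{55}$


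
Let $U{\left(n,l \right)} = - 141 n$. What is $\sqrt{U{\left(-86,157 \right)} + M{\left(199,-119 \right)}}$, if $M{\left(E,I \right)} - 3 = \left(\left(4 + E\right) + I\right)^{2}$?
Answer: $\sqrt{19185} \approx 138.51$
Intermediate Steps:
$M{\left(E,I \right)} = 3 + \left(4 + E + I\right)^{2}$ ($M{\left(E,I \right)} = 3 + \left(\left(4 + E\right) + I\right)^{2} = 3 + \left(4 + E + I\right)^{2}$)
$\sqrt{U{\left(-86,157 \right)} + M{\left(199,-119 \right)}} = \sqrt{\left(-141\right) \left(-86\right) + \left(3 + \left(4 + 199 - 119\right)^{2}\right)} = \sqrt{12126 + \left(3 + 84^{2}\right)} = \sqrt{12126 + \left(3 + 7056\right)} = \sqrt{12126 + 7059} = \sqrt{19185}$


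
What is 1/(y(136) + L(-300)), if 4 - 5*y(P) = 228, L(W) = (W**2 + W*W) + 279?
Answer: 5/901171 ≈ 5.5483e-6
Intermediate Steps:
L(W) = 279 + 2*W**2 (L(W) = (W**2 + W**2) + 279 = 2*W**2 + 279 = 279 + 2*W**2)
y(P) = -224/5 (y(P) = 4/5 - 1/5*228 = 4/5 - 228/5 = -224/5)
1/(y(136) + L(-300)) = 1/(-224/5 + (279 + 2*(-300)**2)) = 1/(-224/5 + (279 + 2*90000)) = 1/(-224/5 + (279 + 180000)) = 1/(-224/5 + 180279) = 1/(901171/5) = 5/901171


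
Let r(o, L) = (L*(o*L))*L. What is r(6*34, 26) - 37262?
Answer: 3548242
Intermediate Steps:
r(o, L) = o*L³ (r(o, L) = (L*(L*o))*L = (o*L²)*L = o*L³)
r(6*34, 26) - 37262 = (6*34)*26³ - 37262 = 204*17576 - 37262 = 3585504 - 37262 = 3548242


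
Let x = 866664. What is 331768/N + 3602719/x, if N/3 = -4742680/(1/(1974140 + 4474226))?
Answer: 6886267817497583671/1656548961208256520 ≈ 4.1570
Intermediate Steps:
N = -91747609382640 (N = 3*(-4742680/(1/(1974140 + 4474226))) = 3*(-4742680/(1/6448366)) = 3*(-4742680/1/6448366) = 3*(-4742680*6448366) = 3*(-30582536460880) = -91747609382640)
331768/N + 3602719/x = 331768/(-91747609382640) + 3602719/866664 = 331768*(-1/91747609382640) + 3602719*(1/866664) = -41471/11468451172830 + 3602719/866664 = 6886267817497583671/1656548961208256520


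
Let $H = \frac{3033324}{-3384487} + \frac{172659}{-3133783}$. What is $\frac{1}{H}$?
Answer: $- \frac{10606247824321}{10090141325625} \approx -1.0511$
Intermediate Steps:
$H = - \frac{10090141325625}{10606247824321}$ ($H = 3033324 \left(- \frac{1}{3384487}\right) + 172659 \left(- \frac{1}{3133783}\right) = - \frac{3033324}{3384487} - \frac{172659}{3133783} = - \frac{10090141325625}{10606247824321} \approx -0.95134$)
$\frac{1}{H} = \frac{1}{- \frac{10090141325625}{10606247824321}} = - \frac{10606247824321}{10090141325625}$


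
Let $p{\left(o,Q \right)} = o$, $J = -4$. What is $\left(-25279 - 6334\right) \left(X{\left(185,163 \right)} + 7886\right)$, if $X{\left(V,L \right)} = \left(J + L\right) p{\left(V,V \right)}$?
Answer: $-1179196513$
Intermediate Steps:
$X{\left(V,L \right)} = V \left(-4 + L\right)$ ($X{\left(V,L \right)} = \left(-4 + L\right) V = V \left(-4 + L\right)$)
$\left(-25279 - 6334\right) \left(X{\left(185,163 \right)} + 7886\right) = \left(-25279 - 6334\right) \left(185 \left(-4 + 163\right) + 7886\right) = - 31613 \left(185 \cdot 159 + 7886\right) = - 31613 \left(29415 + 7886\right) = \left(-31613\right) 37301 = -1179196513$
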